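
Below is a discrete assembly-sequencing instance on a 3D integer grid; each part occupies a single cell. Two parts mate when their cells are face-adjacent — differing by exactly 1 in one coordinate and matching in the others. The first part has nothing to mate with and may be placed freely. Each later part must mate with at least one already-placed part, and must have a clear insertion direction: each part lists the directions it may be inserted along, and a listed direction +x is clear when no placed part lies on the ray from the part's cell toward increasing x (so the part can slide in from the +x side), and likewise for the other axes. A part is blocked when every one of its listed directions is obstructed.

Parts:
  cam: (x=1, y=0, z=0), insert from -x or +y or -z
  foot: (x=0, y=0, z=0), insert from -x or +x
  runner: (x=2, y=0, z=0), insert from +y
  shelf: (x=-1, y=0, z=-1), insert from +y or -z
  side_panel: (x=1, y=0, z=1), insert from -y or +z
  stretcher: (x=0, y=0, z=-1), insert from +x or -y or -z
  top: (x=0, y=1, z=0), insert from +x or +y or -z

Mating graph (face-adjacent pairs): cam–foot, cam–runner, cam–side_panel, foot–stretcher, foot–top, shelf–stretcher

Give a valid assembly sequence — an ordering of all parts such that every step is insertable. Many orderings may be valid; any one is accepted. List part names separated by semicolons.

stretcher; shelf; foot; cam; top; runner; side_panel

1. stretcher@(0, 0, -1) [+x clear] — {stretcher}
2. shelf@(-1, 0, -1) [+y clear] — {shelf, stretcher}
3. foot@(0, 0, 0) [-x clear] — {foot, shelf, stretcher}
4. cam@(1, 0, 0) [+y clear] — {cam, foot, shelf, stretcher}
5. top@(0, 1, 0) [+x clear] — {cam, foot, shelf, stretcher, top}
6. runner@(2, 0, 0) [+y clear] — {cam, foot, runner, shelf, stretcher, top}
7. side_panel@(1, 0, 1) [-y clear] — {cam, foot, runner, shelf, side_panel, stretcher, top}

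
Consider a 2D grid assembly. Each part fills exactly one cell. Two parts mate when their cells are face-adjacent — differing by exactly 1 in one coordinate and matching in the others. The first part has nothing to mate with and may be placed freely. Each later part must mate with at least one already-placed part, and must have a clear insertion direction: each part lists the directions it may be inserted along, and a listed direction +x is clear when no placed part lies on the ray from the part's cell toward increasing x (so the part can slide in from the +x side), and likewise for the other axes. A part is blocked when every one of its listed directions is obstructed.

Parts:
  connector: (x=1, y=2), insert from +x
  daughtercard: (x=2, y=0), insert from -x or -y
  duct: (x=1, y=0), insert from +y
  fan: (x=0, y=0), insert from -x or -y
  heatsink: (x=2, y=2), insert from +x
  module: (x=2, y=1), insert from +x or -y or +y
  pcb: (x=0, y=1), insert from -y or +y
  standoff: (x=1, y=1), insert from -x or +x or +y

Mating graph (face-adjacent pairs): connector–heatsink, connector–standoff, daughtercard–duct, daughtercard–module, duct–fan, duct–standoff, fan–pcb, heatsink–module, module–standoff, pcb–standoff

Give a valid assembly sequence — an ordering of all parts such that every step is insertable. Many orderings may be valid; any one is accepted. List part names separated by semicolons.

1. pcb@(0, 1) [-y clear] — {pcb}
2. fan@(0, 0) [-x clear] — {fan, pcb}
3. duct@(1, 0) [+y clear] — {duct, fan, pcb}
4. standoff@(1, 1) [+x clear] — {duct, fan, pcb, standoff}
5. module@(2, 1) [+x clear] — {duct, fan, module, pcb, standoff}
6. connector@(1, 2) [+x clear] — {connector, duct, fan, module, pcb, standoff}
7. heatsink@(2, 2) [+x clear] — {connector, duct, fan, heatsink, module, pcb, standoff}
8. daughtercard@(2, 0) [-y clear] — {connector, daughtercard, duct, fan, heatsink, module, pcb, standoff}

pcb; fan; duct; standoff; module; connector; heatsink; daughtercard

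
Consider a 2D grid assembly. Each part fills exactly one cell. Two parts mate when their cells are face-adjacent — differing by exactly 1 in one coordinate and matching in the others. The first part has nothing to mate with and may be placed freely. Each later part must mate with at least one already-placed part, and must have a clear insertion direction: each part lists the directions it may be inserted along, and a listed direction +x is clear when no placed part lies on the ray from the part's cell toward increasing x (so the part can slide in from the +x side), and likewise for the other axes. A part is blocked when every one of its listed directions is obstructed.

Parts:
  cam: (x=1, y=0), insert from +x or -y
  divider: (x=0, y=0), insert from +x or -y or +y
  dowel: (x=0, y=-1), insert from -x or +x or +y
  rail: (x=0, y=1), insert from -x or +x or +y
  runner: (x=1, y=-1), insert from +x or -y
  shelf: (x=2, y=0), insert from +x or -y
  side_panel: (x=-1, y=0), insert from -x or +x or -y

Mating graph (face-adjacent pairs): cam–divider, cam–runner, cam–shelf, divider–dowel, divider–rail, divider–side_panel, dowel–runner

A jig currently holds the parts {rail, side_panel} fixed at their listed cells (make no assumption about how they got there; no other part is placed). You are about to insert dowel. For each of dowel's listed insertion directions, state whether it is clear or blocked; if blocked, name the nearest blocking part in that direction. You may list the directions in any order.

-x: ray from dowel(0, -1) has no placed part ⇒ clear
+x: ray from dowel(0, -1) has no placed part ⇒ clear
+y: nearest on ray is rail@(0, 1) ⇒ blocked

+x: clear; +y: blocked by rail; -x: clear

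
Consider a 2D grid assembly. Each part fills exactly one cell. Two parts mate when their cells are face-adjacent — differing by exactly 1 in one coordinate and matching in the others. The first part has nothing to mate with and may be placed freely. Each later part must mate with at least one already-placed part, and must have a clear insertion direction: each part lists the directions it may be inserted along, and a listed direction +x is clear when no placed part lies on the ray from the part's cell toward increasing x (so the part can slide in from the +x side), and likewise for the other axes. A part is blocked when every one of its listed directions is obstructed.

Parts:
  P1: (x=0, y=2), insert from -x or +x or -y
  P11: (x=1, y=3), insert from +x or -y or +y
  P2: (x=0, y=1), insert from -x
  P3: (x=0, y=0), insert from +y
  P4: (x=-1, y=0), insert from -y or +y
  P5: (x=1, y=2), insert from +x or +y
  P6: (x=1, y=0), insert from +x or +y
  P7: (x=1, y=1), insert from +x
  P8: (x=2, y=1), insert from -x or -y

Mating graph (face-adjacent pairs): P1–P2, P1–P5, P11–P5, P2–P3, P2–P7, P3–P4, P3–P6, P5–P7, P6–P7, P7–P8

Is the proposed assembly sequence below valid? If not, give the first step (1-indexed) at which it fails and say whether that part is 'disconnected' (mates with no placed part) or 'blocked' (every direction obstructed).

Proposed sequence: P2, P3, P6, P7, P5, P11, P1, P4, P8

1. P2@(0, 1) [-x clear] — {P2}
2. P3@(0, 0) — +y all obstructed ⇒ blocked

Invalid at step 2 (blocked)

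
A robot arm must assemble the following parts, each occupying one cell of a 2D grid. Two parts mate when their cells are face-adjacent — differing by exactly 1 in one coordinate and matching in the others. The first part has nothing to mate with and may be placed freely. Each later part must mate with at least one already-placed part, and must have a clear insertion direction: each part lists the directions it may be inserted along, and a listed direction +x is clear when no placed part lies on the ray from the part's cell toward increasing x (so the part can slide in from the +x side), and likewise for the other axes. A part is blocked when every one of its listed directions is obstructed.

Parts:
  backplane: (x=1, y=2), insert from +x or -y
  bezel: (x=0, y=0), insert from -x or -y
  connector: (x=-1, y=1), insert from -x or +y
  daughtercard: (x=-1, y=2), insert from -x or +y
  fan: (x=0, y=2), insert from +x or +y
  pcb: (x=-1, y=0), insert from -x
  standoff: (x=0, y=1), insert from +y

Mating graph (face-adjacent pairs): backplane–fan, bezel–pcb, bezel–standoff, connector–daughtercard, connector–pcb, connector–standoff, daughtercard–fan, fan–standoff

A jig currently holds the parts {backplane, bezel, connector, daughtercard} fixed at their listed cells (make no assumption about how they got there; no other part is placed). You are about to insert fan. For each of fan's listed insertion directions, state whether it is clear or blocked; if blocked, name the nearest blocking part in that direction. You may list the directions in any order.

+x: blocked by backplane; +y: clear

+x: nearest on ray is backplane@(1, 2) ⇒ blocked
+y: ray from fan(0, 2) has no placed part ⇒ clear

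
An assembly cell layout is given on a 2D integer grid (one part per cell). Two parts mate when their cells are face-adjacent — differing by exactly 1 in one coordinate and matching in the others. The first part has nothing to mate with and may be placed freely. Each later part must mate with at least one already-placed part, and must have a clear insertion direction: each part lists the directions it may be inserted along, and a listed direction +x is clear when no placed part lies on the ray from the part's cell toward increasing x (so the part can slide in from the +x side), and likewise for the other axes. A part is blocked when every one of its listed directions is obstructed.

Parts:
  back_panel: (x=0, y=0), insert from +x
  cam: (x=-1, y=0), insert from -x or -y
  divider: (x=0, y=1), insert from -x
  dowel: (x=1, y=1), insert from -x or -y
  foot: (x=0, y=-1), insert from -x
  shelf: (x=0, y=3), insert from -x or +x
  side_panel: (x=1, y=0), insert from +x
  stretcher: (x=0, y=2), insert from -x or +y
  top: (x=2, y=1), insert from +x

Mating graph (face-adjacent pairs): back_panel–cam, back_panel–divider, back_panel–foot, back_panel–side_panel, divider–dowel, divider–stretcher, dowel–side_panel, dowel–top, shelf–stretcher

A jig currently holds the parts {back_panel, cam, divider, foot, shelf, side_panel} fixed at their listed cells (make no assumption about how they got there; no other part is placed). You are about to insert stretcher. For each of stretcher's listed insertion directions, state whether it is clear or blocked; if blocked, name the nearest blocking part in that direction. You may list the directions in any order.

-x: ray from stretcher(0, 2) has no placed part ⇒ clear
+y: nearest on ray is shelf@(0, 3) ⇒ blocked

+y: blocked by shelf; -x: clear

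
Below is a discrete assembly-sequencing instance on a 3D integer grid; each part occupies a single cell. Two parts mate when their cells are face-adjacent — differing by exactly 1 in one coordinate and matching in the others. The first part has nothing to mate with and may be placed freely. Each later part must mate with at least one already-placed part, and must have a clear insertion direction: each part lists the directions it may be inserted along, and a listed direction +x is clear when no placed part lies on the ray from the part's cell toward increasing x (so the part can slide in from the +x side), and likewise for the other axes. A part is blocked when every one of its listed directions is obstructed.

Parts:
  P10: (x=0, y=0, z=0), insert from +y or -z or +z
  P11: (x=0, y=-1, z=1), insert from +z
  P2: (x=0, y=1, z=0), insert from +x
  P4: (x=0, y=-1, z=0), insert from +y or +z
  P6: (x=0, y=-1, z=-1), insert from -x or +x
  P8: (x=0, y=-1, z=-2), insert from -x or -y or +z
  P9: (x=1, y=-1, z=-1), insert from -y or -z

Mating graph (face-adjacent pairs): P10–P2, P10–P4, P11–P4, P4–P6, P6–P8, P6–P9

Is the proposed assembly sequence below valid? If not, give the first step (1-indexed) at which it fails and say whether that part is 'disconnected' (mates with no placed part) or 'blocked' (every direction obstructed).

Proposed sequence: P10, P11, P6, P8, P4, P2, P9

Invalid at step 2 (disconnected)

1. P10@(0, 0, 0) [+y clear] — {P10}
2. P11@(0, -1, 1) — no placed neighbour ⇒ disconnected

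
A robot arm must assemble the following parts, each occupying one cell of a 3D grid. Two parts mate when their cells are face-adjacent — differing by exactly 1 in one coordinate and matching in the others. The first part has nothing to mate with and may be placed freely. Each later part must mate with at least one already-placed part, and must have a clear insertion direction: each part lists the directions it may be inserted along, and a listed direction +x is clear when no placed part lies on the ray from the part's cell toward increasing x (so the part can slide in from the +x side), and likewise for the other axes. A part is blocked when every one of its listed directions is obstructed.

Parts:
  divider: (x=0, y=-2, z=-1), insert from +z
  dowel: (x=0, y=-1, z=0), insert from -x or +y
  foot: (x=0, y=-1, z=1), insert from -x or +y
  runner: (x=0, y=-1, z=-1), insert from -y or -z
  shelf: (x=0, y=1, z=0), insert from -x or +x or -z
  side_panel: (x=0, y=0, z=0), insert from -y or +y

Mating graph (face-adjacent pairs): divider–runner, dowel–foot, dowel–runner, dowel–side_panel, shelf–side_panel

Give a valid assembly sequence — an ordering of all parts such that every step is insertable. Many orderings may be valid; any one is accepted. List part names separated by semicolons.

1. dowel@(0, -1, 0) [-x clear] — {dowel}
2. runner@(0, -1, -1) [-y clear] — {dowel, runner}
3. divider@(0, -2, -1) [+z clear] — {divider, dowel, runner}
4. side_panel@(0, 0, 0) [+y clear] — {divider, dowel, runner, side_panel}
5. shelf@(0, 1, 0) [-x clear] — {divider, dowel, runner, shelf, side_panel}
6. foot@(0, -1, 1) [-x clear] — {divider, dowel, foot, runner, shelf, side_panel}

dowel; runner; divider; side_panel; shelf; foot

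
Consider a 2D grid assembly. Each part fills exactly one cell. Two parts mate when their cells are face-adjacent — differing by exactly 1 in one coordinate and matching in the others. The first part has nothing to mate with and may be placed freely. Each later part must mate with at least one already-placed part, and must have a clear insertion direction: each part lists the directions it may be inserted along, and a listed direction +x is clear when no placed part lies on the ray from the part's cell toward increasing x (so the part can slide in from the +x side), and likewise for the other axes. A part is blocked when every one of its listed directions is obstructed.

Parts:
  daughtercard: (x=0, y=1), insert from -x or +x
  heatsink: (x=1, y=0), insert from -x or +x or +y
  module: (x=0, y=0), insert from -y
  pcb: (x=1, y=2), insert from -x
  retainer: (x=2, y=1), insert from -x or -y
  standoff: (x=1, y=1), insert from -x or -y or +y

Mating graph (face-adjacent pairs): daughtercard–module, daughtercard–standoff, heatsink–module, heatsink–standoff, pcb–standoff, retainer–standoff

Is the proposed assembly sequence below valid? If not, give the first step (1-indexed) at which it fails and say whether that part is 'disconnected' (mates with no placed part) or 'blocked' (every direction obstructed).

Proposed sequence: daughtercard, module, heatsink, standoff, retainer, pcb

1. daughtercard@(0, 1) [-x clear] — {daughtercard}
2. module@(0, 0) [-y clear] — {daughtercard, module}
3. heatsink@(1, 0) [+x clear] — {daughtercard, heatsink, module}
4. standoff@(1, 1) [+y clear] — {daughtercard, heatsink, module, standoff}
5. retainer@(2, 1) [-y clear] — {daughtercard, heatsink, module, retainer, standoff}
6. pcb@(1, 2) [-x clear] — {daughtercard, heatsink, module, pcb, retainer, standoff}

Valid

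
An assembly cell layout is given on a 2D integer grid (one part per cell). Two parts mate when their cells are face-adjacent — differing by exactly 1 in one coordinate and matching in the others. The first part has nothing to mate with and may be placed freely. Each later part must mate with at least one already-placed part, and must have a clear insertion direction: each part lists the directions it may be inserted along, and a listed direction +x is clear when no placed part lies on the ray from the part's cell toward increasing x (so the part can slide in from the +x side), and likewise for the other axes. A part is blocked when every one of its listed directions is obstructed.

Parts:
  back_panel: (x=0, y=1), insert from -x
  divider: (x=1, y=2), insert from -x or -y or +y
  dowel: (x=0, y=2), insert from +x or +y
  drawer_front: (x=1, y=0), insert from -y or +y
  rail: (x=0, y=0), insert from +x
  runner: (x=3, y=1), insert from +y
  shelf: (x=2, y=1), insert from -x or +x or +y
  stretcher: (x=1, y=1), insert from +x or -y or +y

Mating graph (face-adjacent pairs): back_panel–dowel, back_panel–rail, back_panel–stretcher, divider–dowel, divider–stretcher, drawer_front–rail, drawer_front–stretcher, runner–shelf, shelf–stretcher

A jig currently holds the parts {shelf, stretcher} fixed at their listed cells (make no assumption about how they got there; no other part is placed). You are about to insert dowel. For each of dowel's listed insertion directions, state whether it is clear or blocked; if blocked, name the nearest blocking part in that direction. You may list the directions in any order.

+x: ray from dowel(0, 2) has no placed part ⇒ clear
+y: ray from dowel(0, 2) has no placed part ⇒ clear

+x: clear; +y: clear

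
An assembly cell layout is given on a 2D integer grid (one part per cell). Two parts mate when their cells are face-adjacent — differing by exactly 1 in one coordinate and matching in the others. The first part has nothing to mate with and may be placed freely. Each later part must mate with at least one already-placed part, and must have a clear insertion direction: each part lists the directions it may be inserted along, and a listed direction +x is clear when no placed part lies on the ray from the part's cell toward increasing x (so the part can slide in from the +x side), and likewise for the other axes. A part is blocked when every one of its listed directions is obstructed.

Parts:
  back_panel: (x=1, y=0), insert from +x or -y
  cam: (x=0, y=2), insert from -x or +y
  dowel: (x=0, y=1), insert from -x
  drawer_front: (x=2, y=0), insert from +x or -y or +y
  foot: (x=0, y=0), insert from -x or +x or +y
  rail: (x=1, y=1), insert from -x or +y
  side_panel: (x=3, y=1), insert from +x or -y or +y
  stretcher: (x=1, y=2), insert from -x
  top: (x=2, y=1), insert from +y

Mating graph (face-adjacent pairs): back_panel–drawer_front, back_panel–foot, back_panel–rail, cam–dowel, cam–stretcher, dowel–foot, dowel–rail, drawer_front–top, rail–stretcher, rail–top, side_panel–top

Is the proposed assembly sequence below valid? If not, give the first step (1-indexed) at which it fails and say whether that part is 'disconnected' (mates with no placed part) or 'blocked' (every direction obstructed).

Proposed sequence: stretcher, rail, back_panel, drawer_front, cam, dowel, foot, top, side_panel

Valid

1. stretcher@(1, 2) [-x clear] — {stretcher}
2. rail@(1, 1) [-x clear] — {rail, stretcher}
3. back_panel@(1, 0) [+x clear] — {back_panel, rail, stretcher}
4. drawer_front@(2, 0) [+x clear] — {back_panel, drawer_front, rail, stretcher}
5. cam@(0, 2) [-x clear] — {back_panel, cam, drawer_front, rail, stretcher}
6. dowel@(0, 1) [-x clear] — {back_panel, cam, dowel, drawer_front, rail, stretcher}
7. foot@(0, 0) [-x clear] — {back_panel, cam, dowel, drawer_front, foot, rail, stretcher}
8. top@(2, 1) [+y clear] — {back_panel, cam, dowel, drawer_front, foot, rail, stretcher, top}
9. side_panel@(3, 1) [+x clear] — {back_panel, cam, dowel, drawer_front, foot, rail, side_panel, stretcher, top}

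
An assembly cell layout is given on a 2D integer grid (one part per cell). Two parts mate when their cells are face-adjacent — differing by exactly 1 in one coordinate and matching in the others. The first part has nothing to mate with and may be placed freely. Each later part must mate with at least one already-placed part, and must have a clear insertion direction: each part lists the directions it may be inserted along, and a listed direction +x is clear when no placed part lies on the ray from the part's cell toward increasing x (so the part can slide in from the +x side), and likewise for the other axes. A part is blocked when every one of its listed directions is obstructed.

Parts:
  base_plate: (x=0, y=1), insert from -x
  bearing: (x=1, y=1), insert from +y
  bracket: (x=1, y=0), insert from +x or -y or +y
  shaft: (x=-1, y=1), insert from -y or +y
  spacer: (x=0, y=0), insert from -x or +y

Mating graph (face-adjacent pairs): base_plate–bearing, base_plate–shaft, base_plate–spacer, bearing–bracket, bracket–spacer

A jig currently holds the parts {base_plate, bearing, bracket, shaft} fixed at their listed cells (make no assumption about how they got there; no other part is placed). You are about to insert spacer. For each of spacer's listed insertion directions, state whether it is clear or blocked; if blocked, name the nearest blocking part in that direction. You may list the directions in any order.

+y: blocked by base_plate; -x: clear

-x: ray from spacer(0, 0) has no placed part ⇒ clear
+y: nearest on ray is base_plate@(0, 1) ⇒ blocked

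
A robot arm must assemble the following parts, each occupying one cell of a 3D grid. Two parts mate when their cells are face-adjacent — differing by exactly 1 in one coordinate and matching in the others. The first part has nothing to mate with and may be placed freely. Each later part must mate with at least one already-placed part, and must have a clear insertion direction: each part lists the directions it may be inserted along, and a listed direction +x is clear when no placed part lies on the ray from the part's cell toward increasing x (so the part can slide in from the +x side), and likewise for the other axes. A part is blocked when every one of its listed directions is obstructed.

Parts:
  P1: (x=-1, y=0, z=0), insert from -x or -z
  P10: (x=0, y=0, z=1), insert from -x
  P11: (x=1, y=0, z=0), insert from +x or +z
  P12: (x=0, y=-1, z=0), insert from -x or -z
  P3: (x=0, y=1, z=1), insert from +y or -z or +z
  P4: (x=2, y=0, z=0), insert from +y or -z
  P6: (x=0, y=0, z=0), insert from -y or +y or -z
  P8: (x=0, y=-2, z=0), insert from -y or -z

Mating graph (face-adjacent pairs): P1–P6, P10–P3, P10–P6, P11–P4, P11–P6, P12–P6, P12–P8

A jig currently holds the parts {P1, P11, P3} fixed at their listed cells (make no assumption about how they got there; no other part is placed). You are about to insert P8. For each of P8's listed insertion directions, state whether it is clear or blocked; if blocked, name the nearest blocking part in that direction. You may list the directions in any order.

-y: clear; -z: clear

-y: ray from P8(0, -2, 0) has no placed part ⇒ clear
-z: ray from P8(0, -2, 0) has no placed part ⇒ clear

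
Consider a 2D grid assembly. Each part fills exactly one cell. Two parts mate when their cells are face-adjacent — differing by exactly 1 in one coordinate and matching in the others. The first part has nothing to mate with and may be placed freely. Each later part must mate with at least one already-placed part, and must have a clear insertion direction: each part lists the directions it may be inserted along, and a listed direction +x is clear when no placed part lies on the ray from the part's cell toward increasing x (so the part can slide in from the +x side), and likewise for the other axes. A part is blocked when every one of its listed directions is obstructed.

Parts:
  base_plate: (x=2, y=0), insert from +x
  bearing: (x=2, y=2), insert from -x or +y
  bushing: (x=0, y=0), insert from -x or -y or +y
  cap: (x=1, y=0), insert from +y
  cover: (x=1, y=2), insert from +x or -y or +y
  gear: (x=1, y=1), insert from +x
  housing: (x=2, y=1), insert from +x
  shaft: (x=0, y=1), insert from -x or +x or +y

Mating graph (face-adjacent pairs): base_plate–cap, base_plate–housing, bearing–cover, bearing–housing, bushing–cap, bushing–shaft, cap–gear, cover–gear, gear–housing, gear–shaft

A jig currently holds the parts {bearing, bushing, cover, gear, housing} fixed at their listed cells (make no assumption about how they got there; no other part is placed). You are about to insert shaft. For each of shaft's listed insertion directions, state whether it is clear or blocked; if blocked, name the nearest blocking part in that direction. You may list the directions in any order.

+x: blocked by gear; +y: clear; -x: clear

-x: ray from shaft(0, 1) has no placed part ⇒ clear
+x: nearest on ray is gear@(1, 1) ⇒ blocked
+y: ray from shaft(0, 1) has no placed part ⇒ clear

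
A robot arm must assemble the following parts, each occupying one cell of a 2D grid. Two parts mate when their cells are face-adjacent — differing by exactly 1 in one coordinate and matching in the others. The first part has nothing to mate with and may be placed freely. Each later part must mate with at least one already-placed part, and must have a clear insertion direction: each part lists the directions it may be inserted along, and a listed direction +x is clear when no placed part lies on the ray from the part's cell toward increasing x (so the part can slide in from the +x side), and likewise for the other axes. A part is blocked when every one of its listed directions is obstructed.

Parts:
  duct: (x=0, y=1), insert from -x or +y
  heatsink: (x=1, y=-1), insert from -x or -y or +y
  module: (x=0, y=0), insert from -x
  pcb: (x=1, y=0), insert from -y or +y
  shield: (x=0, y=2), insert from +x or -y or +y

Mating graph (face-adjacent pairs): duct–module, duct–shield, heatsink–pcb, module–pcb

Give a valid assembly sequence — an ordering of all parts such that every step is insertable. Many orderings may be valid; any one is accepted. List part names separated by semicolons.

1. module@(0, 0) [-x clear] — {module}
2. pcb@(1, 0) [-y clear] — {module, pcb}
3. heatsink@(1, -1) [-x clear] — {heatsink, module, pcb}
4. duct@(0, 1) [-x clear] — {duct, heatsink, module, pcb}
5. shield@(0, 2) [+x clear] — {duct, heatsink, module, pcb, shield}

module; pcb; heatsink; duct; shield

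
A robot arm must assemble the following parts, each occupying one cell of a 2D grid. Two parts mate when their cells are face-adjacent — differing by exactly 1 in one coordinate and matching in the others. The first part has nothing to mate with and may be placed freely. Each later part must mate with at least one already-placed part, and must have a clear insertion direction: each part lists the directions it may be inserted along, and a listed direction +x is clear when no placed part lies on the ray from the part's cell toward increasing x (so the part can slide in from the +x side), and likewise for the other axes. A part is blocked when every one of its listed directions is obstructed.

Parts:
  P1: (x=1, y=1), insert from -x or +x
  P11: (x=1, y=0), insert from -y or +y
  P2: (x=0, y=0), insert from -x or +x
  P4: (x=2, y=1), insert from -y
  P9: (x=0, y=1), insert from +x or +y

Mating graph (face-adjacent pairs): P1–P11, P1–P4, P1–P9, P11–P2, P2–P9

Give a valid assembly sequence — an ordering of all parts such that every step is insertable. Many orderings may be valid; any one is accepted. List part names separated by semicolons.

1. P9@(0, 1) [+x clear] — {P9}
2. P2@(0, 0) [-x clear] — {P2, P9}
3. P11@(1, 0) [-y clear] — {P11, P2, P9}
4. P1@(1, 1) [+x clear] — {P1, P11, P2, P9}
5. P4@(2, 1) [-y clear] — {P1, P11, P2, P4, P9}

P9; P2; P11; P1; P4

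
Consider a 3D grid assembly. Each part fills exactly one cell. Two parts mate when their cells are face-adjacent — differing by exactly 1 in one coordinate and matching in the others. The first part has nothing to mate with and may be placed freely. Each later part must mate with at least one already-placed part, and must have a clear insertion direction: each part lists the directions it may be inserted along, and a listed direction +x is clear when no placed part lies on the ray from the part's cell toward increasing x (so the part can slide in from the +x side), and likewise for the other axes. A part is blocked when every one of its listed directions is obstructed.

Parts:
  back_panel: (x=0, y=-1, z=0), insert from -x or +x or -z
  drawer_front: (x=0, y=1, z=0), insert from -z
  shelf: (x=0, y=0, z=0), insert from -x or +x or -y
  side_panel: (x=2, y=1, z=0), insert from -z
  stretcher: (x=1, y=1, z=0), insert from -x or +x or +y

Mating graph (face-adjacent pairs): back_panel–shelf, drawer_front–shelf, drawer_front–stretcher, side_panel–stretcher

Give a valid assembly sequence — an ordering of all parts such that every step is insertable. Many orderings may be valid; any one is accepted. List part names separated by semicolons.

1. back_panel@(0, -1, 0) [-x clear] — {back_panel}
2. shelf@(0, 0, 0) [-x clear] — {back_panel, shelf}
3. drawer_front@(0, 1, 0) [-z clear] — {back_panel, drawer_front, shelf}
4. stretcher@(1, 1, 0) [+x clear] — {back_panel, drawer_front, shelf, stretcher}
5. side_panel@(2, 1, 0) [-z clear] — {back_panel, drawer_front, shelf, side_panel, stretcher}

back_panel; shelf; drawer_front; stretcher; side_panel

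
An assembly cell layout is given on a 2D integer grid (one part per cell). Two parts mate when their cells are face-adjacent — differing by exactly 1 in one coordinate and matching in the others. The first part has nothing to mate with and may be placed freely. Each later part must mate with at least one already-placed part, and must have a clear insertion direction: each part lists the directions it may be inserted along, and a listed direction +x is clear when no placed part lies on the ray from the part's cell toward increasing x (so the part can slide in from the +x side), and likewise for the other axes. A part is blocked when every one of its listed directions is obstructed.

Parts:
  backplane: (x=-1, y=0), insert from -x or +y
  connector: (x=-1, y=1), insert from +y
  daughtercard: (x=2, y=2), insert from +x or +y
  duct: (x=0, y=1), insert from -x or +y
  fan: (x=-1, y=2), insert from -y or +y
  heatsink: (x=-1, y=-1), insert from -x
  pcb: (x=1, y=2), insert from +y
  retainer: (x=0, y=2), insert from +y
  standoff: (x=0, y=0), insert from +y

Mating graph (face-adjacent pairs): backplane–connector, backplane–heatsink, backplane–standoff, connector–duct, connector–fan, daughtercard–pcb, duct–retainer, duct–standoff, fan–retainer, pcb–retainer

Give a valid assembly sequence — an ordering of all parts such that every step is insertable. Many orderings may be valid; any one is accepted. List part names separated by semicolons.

standoff; backplane; duct; retainer; pcb; heatsink; connector; fan; daughtercard

1. standoff@(0, 0) [+y clear] — {standoff}
2. backplane@(-1, 0) [-x clear] — {backplane, standoff}
3. duct@(0, 1) [-x clear] — {backplane, duct, standoff}
4. retainer@(0, 2) [+y clear] — {backplane, duct, retainer, standoff}
5. pcb@(1, 2) [+y clear] — {backplane, duct, pcb, retainer, standoff}
6. heatsink@(-1, -1) [-x clear] — {backplane, duct, heatsink, pcb, retainer, standoff}
7. connector@(-1, 1) [+y clear] — {backplane, connector, duct, heatsink, pcb, retainer, standoff}
8. fan@(-1, 2) [+y clear] — {backplane, connector, duct, fan, heatsink, pcb, retainer, standoff}
9. daughtercard@(2, 2) [+x clear] — {backplane, connector, daughtercard, duct, fan, heatsink, pcb, retainer, standoff}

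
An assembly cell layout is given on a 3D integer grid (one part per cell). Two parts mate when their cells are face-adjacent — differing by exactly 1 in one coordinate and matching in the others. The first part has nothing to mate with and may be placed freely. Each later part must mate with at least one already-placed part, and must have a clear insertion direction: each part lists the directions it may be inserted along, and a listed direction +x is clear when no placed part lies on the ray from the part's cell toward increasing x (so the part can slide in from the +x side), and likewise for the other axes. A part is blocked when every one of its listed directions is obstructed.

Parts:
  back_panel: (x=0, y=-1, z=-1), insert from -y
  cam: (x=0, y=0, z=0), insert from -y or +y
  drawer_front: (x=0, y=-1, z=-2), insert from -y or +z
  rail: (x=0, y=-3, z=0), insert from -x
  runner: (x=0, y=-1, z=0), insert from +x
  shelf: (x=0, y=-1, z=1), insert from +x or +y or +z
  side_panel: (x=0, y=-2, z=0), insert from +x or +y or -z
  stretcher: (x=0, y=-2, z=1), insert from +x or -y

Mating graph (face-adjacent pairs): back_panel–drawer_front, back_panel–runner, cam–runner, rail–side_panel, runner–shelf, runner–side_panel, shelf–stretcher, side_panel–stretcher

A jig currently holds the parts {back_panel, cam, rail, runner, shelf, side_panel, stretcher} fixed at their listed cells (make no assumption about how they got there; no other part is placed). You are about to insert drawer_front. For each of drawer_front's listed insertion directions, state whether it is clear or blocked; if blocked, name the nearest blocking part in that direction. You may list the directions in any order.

+z: blocked by back_panel; -y: clear

-y: ray from drawer_front(0, -1, -2) has no placed part ⇒ clear
+z: nearest on ray is back_panel@(0, -1, -1) ⇒ blocked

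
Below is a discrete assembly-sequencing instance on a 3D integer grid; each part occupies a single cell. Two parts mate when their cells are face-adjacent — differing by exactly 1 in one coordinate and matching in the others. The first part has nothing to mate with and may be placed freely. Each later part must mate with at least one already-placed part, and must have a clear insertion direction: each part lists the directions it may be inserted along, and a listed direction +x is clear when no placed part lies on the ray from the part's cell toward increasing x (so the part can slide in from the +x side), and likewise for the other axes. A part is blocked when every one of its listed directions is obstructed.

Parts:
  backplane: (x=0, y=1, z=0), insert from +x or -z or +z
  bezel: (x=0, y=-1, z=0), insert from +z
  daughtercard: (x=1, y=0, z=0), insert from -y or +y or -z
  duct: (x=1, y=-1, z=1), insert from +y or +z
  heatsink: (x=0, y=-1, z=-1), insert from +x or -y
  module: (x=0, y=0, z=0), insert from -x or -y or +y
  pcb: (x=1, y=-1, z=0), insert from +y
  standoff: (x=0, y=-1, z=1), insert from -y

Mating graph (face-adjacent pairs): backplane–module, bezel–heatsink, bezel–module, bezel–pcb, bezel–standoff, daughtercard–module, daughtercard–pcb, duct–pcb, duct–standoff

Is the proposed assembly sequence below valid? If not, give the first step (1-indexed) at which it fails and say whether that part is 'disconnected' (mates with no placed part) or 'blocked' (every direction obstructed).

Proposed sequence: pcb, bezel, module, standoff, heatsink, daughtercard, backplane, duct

Valid

1. pcb@(1, -1, 0) [+y clear] — {pcb}
2. bezel@(0, -1, 0) [+z clear] — {bezel, pcb}
3. module@(0, 0, 0) [-x clear] — {bezel, module, pcb}
4. standoff@(0, -1, 1) [-y clear] — {bezel, module, pcb, standoff}
5. heatsink@(0, -1, -1) [+x clear] — {bezel, heatsink, module, pcb, standoff}
6. daughtercard@(1, 0, 0) [+y clear] — {bezel, daughtercard, heatsink, module, pcb, standoff}
7. backplane@(0, 1, 0) [+x clear] — {backplane, bezel, daughtercard, heatsink, module, pcb, standoff}
8. duct@(1, -1, 1) [+y clear] — {backplane, bezel, daughtercard, duct, heatsink, module, pcb, standoff}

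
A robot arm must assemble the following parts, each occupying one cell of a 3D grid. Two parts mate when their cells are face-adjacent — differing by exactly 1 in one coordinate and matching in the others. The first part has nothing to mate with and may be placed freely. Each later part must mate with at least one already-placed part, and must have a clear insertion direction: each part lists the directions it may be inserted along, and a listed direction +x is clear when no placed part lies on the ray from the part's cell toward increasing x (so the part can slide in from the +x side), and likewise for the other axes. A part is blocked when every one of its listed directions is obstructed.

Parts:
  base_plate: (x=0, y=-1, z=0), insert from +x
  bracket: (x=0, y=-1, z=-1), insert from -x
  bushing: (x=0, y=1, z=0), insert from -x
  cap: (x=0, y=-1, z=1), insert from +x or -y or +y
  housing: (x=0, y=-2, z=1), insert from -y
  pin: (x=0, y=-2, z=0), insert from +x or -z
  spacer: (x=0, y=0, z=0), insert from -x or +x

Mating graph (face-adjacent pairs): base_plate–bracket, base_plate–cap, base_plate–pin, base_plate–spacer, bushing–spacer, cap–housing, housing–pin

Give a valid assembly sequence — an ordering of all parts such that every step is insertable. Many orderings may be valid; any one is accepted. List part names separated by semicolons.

spacer; base_plate; bracket; bushing; pin; housing; cap

1. spacer@(0, 0, 0) [-x clear] — {spacer}
2. base_plate@(0, -1, 0) [+x clear] — {base_plate, spacer}
3. bracket@(0, -1, -1) [-x clear] — {base_plate, bracket, spacer}
4. bushing@(0, 1, 0) [-x clear] — {base_plate, bracket, bushing, spacer}
5. pin@(0, -2, 0) [+x clear] — {base_plate, bracket, bushing, pin, spacer}
6. housing@(0, -2, 1) [-y clear] — {base_plate, bracket, bushing, housing, pin, spacer}
7. cap@(0, -1, 1) [+x clear] — {base_plate, bracket, bushing, cap, housing, pin, spacer}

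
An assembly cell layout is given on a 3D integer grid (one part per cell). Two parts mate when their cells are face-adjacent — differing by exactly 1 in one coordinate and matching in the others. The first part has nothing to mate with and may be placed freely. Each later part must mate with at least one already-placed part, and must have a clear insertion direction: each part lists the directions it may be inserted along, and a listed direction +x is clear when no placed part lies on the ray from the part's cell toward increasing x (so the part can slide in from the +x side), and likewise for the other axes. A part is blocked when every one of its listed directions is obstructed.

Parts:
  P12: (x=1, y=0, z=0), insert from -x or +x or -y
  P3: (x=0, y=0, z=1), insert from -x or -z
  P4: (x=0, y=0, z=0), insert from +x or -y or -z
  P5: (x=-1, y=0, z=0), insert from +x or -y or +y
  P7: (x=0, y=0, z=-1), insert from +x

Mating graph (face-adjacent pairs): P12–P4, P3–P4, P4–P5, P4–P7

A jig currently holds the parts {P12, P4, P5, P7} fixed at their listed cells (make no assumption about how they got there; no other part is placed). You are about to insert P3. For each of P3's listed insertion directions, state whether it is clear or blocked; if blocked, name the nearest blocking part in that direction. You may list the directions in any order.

-x: ray from P3(0, 0, 1) has no placed part ⇒ clear
-z: nearest on ray is P4@(0, 0, 0) ⇒ blocked

-x: clear; -z: blocked by P4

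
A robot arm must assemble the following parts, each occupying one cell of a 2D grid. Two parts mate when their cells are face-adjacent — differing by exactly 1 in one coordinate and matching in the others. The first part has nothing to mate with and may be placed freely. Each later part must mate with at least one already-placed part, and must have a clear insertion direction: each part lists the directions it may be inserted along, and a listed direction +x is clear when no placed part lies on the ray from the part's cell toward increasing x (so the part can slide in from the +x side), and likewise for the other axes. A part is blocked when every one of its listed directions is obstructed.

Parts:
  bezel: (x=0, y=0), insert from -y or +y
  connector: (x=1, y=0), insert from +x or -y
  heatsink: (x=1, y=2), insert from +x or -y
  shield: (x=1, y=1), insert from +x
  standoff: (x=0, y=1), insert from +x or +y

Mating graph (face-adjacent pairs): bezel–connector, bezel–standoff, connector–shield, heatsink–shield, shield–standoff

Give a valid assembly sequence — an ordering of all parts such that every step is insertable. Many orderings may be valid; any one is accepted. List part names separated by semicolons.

1. connector@(1, 0) [+x clear] — {connector}
2. bezel@(0, 0) [-y clear] — {bezel, connector}
3. standoff@(0, 1) [+x clear] — {bezel, connector, standoff}
4. shield@(1, 1) [+x clear] — {bezel, connector, shield, standoff}
5. heatsink@(1, 2) [+x clear] — {bezel, connector, heatsink, shield, standoff}

connector; bezel; standoff; shield; heatsink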